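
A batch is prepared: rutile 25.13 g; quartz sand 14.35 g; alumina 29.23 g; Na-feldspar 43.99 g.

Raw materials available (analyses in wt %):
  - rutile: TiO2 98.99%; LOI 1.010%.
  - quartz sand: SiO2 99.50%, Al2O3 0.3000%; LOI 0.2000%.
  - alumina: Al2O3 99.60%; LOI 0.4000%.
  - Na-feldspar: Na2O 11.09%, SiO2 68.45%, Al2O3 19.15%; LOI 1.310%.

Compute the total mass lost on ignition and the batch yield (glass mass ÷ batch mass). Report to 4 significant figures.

LOI loss = 0.9757 g; glass = 111.7 g; yield = 99.13%

Each numeric step carries full float precision at each step. Values along the way are printed rounded to 4 significant figures in the working — each reported result is rounded exactly once. The derived quantities, which include the totals, glass mass, the yield, the four compositions, LOI, are recomputed at full float precision, as set out in problem or answer, using the weight values at 111.7 g of glass.
Per-material ignition loss:
  rutile: 25.13 × 0.01010 = 0.2538 g
  quartz sand: 14.35 × 0.002000 = 0.02870 g
  alumina: 29.23 × 0.004000 = 0.1169 g
  Na-feldspar: 43.99 × 0.01310 = 0.5763 g
Total LOI = 0.9757 g
Glass = batch − LOI = 112.7 − 0.9757 = 111.7 g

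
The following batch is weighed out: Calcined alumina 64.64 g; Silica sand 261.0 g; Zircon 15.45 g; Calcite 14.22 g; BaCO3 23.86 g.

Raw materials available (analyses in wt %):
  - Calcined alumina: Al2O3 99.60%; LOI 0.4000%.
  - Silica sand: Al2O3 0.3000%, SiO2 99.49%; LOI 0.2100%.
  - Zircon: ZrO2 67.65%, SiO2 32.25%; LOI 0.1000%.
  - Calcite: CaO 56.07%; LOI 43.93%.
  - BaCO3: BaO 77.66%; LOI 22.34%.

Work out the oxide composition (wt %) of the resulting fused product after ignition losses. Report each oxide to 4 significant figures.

Glass mass = 366.8 g (batch 379.2 − LOI 12.40).
Composition: Al2O3 17.77%, CaO 2.174%, ZrO2 2.850%, BaO 5.052%, SiO2 72.16%

In-progress results are displayed rounded to four significant figures on the page. All internal work runs at full float precision through the solve — every reported figure includes exactly one rounding; all derived quantities, including the five compositions, the yield, totals, net glass mass, LOI, are computed starting from the weights per 366.8 g of glass in exact precision, precisely as stated by question or answer.
Oxide masses out of the charge:
  Al2O3: 64.64·0.9960 + 261.0·0.003000 = 65.16 g
  CaO: 14.22·0.5607 = 7.973 g
  ZrO2: 15.45·0.6765 = 10.45 g
  BaO: 23.86·0.7766 = 18.53 g
  SiO2: 261.0·0.9949 + 15.45·0.3225 = 264.7 g
LOI: 64.64·0.004000 + 261.0·0.002100 + 15.45·0.001000 + 14.22·0.4393 + 23.86·0.2234 = 12.40 g
Net of LOI, the glass mass = 379.2 − 12.40 = 366.8 g (= the summed oxide contributions)
wt % = oxide mass / glass mass × 100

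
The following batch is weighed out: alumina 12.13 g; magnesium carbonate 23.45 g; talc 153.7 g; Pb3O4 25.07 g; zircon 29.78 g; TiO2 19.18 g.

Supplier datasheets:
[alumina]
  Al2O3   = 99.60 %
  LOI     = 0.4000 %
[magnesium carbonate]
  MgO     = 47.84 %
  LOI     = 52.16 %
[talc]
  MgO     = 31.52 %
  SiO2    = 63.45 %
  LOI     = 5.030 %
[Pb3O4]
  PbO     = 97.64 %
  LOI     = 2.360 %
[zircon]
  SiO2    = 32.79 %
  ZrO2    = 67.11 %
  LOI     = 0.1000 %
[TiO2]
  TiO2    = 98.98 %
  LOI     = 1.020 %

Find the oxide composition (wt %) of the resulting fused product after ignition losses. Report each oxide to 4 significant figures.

The intermediate values are shown rounded to four significant figures in the printout — each numeric step keeps exact precision from start to finish; a single rounding completes every reported number — all derived quantities (the yield, net glass mass, the totals, six oxide percentages, ignition loss) are carried in exact precision from the batch weights on 242.5 g of glass, as quoted within the problem or answer text.
What the batch supplies per oxide:
  TiO2: 19.18·0.9898 = 18.98 g
  Al2O3: 12.13·0.9960 = 12.08 g
  MgO: 23.45·0.4784 + 153.7·0.3152 = 59.66 g
  SiO2: 153.7·0.6345 + 29.78·0.3279 = 107.3 g
  ZrO2: 29.78·0.6711 = 19.99 g
  PbO: 25.07·0.9764 = 24.48 g
LOI: 12.13·0.004000 + 23.45·0.5216 + 153.7·0.05030 + 25.07·0.02360 + 29.78·0.001000 + 19.18·0.01020 = 20.83 g
Glass mass = batch − LOI = 263.3 − 20.83 = 242.5 g (= the summed oxide contributions)
oxide / glass × 100 gives the wt %

Glass mass = 242.5 g (batch 263.3 − LOI 20.83).
Composition: TiO2 7.829%, Al2O3 4.982%, MgO 24.61%, SiO2 44.25%, ZrO2 8.242%, PbO 10.09%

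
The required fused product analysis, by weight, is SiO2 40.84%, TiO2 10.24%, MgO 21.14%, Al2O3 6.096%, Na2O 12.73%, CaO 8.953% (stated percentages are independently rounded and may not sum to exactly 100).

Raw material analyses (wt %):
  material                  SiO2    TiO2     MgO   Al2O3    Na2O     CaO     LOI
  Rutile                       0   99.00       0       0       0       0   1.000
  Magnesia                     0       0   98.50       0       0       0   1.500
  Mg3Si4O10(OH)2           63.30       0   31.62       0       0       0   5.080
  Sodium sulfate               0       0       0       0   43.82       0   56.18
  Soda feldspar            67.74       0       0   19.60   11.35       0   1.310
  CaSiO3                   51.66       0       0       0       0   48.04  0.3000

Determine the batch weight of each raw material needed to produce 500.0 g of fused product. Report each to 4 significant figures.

Batch per 500.0 g fused product:
  Rutile: 51.72 g
  Magnesia: 81.59 g
  Mg3Si4O10(OH)2: 80.13 g
  Sodium sulfate: 105.0 g
  Soda feldspar: 155.5 g
  CaSiO3: 93.18 g
Total batch = 567.1 g; LOI loss = 67.12 g; yield = 88.17%

All arithmetic runs at exact precision in every operation. Mid-chain values are printed, rounded to 4 significant digits, in the printout — a single rounding finalizes each reported figure. All derived quantities, which include six oxide percentages, ignition loss, the yield, the totals, glass mass, are computed in exact precision, precisely as stated by either problem or answer, from the batch weights per 500.0 g of glass.
Per-oxide target masses for 500.0 g fused product:
  SiO2: 40.84% × 500.0 = 204.2 g
  TiO2: 10.24% × 500.0 = 51.20 g
  MgO: 21.14% × 500.0 = 105.7 g
  Al2O3: 6.096% × 500.0 = 30.48 g
  Na2O: 12.73% × 500.0 = 63.65 g
  CaO: 8.953% × 500.0 = 44.76 g
Mass-balance tally per oxide per the reported batch figures, on the stated basis (delivered sums recover each target once rounding is allowed for):
  SiO2: 80.13·0.6330 + 155.5·0.6774 + 93.18·0.5166 = 204.2 g (target 204.2 g)
  TiO2: 51.72·0.9900 = 51.20 g (target 51.20 g)
  MgO: 81.59·0.9850 + 80.13·0.3162 = 105.7 g (target 105.7 g)
  Al2O3: 155.5·0.1960 = 30.48 g (target 30.48 g)
  Na2O: 105.0·0.4382 + 155.5·0.1135 = 63.66 g (target 63.65 g)
  CaO: 93.18·0.4804 = 44.76 g (target 44.76 g)
Glass-mass closure: batch Σ − ignition loss = 500.0 g (targets for the oxides total 500.0 g; versus the stated basis of 500.0 g — gaps are rounding artifacts).
Summing the batch: Σ batch = 567.1 g; LOI removed, Σ of batch·LOI: 67.12 g; yield: glass divided by total = 88.17%.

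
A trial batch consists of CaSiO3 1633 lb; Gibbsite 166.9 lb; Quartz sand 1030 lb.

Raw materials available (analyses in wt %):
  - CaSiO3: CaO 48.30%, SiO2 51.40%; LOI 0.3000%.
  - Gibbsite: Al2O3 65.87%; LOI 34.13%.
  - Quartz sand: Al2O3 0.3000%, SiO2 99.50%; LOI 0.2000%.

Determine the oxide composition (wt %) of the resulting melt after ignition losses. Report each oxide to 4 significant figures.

Each numeric step carries exact precision from start to finish. Mid-chain values are printed rounded off to 4 significant digits within the worked lines — each reported figure takes exactly one rounding — the derived quantities are recomputed from the weighed amounts per 2766 lb of glass at full precision (the yield, the totals, LOI, three oxide percentages, glass mass) as written in question or answer.
Delivered oxide masses:
  Al2O3: 166.9·0.6587 + 1030·0.003000 = 113.0 lb
  CaO: 1633·0.4830 = 788.7 lb
  SiO2: 1633·0.5140 + 1030·0.9950 = 1864 lb
LOI: 1633·0.003000 + 166.9·0.3413 + 1030·0.002000 = 63.92 lb
Resulting glass, batch − LOI: 2830 − 63.92 = 2766 lb (the oxide masses sum to this)
wt % = 100 × oxide mass / glass mass

Glass mass = 2766 lb (batch 2830 − LOI 63.92).
Composition: Al2O3 4.086%, CaO 28.52%, SiO2 67.40%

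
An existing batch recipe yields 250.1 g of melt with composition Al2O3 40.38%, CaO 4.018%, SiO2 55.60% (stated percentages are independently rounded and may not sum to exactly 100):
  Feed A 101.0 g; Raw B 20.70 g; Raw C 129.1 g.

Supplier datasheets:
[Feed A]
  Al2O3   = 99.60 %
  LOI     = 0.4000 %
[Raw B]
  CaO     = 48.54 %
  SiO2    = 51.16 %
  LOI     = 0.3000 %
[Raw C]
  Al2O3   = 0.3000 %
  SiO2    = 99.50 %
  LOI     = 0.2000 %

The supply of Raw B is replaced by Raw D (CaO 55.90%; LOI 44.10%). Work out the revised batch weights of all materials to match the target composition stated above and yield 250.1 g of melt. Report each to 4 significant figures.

Revised batch per 250.1 g melt:
  Feed A: 101.0 g
  Raw D: 17.98 g
  Raw C: 139.8 g
Total batch = 258.8 g; LOI loss = 8.613 g

Mid-chain values appear (rounded to 4 significant figures) as written — all internal work keeps exact precision through every step; exactly one rounding lands on each reported value; derived quantities are recomputed in exact precision (the totals, net glass mass, the three compositions, ignition loss, yield) from the weighed amounts for 250.1 g of glass exactly as shown in the problem or answer text.
Target masses of each oxide per 250.1 g melt:
  Al2O3: 40.38% × 250.1 = 101.0 g
  CaO: 4.018% × 250.1 = 10.05 g
  SiO2: 55.60% × 250.1 = 139.1 g
A balance pass over the oxides, per the reported batch figures, for the quoted basis mass (target by target, the sums agree once rounding is allowed for):
  Al2O3: 101.0·0.9960 + 139.8·0.003000 = 101.0 g (target 101.0 g)
  CaO: 17.98·0.5590 = 10.05 g (target 10.05 g)
  SiO2: 139.8·0.9950 = 139.1 g (target 139.1 g)
Auditing the glass mass value: net batch after ignition = 250.2 g (oxide target masses add up to 250.1 g; versus the stated basis of 250.1 g — differing by rounding only).
Adding the batch up: Σ batch = 258.8 g; the LOI term Σ batch·LOI equals 8.613 g; the yield ratio, glass ÷ batch: 96.67%.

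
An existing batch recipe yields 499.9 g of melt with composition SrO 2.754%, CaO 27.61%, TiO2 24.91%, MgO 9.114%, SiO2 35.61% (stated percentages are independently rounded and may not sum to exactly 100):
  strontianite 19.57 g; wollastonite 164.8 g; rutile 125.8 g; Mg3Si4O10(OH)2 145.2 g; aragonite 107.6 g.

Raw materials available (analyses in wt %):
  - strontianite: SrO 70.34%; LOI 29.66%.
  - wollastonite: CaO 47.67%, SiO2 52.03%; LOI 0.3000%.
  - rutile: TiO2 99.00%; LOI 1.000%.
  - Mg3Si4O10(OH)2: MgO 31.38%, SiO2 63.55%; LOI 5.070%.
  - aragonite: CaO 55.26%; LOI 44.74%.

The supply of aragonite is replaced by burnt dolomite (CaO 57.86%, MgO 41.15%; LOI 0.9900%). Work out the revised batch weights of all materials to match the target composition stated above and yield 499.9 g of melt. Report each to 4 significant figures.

The intermediate values are displayed with 4-significant-digit rounding across the worked steps. All arithmetic maintains full float precision at all times; every reported figure carries a single rounding — the derived quantities (the yield, LOI, the totals, five oxide percentages, net glass mass) are recomputed starting from the weights on 499.9 g of glass at full float precision as set out in either problem or answer.
Target oxide masses per 499.9 g melt:
  SrO: 2.754% × 499.9 = 13.77 g
  CaO: 27.61% × 499.9 = 138.0 g
  TiO2: 24.91% × 499.9 = 124.5 g
  MgO: 9.114% × 499.9 = 45.56 g
  SiO2: 35.61% × 499.9 = 178.0 g
Oxide-by-oxide audit with the batch weights as given, at the basis given (every target is met by its sum once rounding is allowed for):
  SrO: 19.57·0.7034 = 13.77 g (target 13.77 g)
  CaO: 235.8·0.4767 + 44.30·0.5786 = 138.0 g (target 138.0 g)
  TiO2: 125.8·0.9900 = 124.5 g (target 124.5 g)
  MgO: 87.09·0.3138 + 44.30·0.4115 = 45.56 g (target 45.56 g)
  SiO2: 235.8·0.5203 + 87.09·0.6355 = 178.0 g (target 178.0 g)
Auditing the glass mass value: Σ batch − LOI loss = 499.9 g (targets for the oxides total 499.9 g; with the basis standing at 499.9 g — a pure rounding effect).
Whole-batch sum: Σ batch = 512.6 g; ignition loss, Σ(batch × LOI) = 12.62 g; yield = glass ÷ total batch = 97.54%.

Revised batch per 499.9 g melt:
  strontianite: 19.57 g
  wollastonite: 235.8 g
  rutile: 125.8 g
  Mg3Si4O10(OH)2: 87.09 g
  burnt dolomite: 44.30 g
Total batch = 512.6 g; LOI loss = 12.62 g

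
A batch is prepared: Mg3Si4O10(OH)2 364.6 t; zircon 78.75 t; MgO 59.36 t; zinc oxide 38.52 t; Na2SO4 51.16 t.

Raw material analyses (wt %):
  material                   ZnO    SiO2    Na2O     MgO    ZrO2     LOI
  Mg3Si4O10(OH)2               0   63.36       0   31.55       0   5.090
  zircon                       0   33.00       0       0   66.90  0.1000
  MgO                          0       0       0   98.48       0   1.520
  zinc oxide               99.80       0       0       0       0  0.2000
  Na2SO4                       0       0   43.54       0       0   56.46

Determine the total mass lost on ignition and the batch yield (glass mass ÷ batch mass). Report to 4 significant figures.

Each numeric step runs at exact precision from start to finish. Working values are printed, rounded to four significant digits, across the worked steps; a single rounding produces every reported number. Derived quantities (the five compositions, glass mass, the yield, totals, LOI) are recomputed from the batch weights for 543.9 t of glass at full float precision as they appear in the question or the answer.
Ignition loss by material:
  Mg3Si4O10(OH)2: 364.6 × 0.05090 = 18.56 t
  zircon: 78.75 × 0.001000 = 0.07875 t
  MgO: 59.36 × 0.01520 = 0.9023 t
  zinc oxide: 38.52 × 0.002000 = 0.07704 t
  Na2SO4: 51.16 × 0.5646 = 28.88 t
Total LOI = 48.50 t
Glass = batch − LOI = 592.4 − 48.50 = 543.9 t

LOI loss = 48.50 t; glass = 543.9 t; yield = 91.81%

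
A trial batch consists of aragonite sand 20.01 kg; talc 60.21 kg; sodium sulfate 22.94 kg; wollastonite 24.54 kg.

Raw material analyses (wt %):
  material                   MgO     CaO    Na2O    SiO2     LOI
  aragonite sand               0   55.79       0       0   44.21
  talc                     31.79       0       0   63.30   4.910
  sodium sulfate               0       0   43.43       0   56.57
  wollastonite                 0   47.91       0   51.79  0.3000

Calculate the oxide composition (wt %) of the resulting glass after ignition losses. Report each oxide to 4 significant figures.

Full float precision is held from first step to last. Values along the way are shown (rounded to 4 significant figures) when written out. Every reported figure undergoes a single rounding. Derived quantities are re-derived using the weight values at 102.8 kg of glass at full float precision (the yield, ignition loss, four oxide percentages, totals, glass mass), precisely as stated by the question or the answer.
Per-oxide mass from batch:
  MgO: 60.21·0.3179 = 19.14 kg
  CaO: 20.01·0.5579 + 24.54·0.4791 = 22.92 kg
  Na2O: 22.94·0.4343 = 9.963 kg
  SiO2: 60.21·0.6330 + 24.54·0.5179 = 50.82 kg
LOI: 20.01·0.4421 + 60.21·0.04910 + 22.94·0.5657 + 24.54·0.003000 = 24.85 kg
The glass mass, total less LOI, = 127.7 − 24.85 = 102.8 kg (matching Σ of the oxides)
wt %: oxide over glass, times 100

Glass mass = 102.8 kg (batch 127.7 − LOI 24.85).
Composition: MgO 18.61%, CaO 22.29%, Na2O 9.687%, SiO2 49.42%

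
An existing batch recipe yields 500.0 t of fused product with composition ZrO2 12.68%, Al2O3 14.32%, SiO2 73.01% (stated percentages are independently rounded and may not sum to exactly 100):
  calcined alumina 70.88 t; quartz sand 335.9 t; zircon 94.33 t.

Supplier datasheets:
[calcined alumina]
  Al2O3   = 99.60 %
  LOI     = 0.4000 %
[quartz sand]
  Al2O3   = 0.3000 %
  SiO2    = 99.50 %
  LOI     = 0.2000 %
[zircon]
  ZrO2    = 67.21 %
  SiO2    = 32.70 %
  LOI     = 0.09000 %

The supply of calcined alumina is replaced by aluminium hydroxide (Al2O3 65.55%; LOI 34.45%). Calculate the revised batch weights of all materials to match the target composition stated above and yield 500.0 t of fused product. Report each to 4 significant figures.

The whole derivation carries full float precision from start to finish. Working values are shown rounded to four significant digits in the working. Each reported value is rounded only once — the derived quantities, which include net glass mass, three oxide percentages, ignition loss, the yield, the totals, are computed at exact precision, as quoted within problem or answer, starting from the weights on 500.0 t of glass.
Target oxide masses per 500.0 t fused product:
  ZrO2: 12.68% × 500.0 = 63.40 t
  Al2O3: 14.32% × 500.0 = 71.60 t
  SiO2: 73.01% × 500.0 = 365.0 t
Per-oxide balance check per the reported batch figures, at the basis given (target by target, the sums agree given rounding of the digits):
  ZrO2: 94.33·0.6721 = 63.40 t (target 63.40 t)
  Al2O3: 107.7·0.6555 + 335.9·0.003000 = 71.61 t (target 71.60 t)
  SiO2: 335.9·0.9950 + 94.33·0.3270 = 365.1 t (target 365.0 t)
Auditing the glass mass value: total batch − LOI = 500.1 t (the Σ of target masses is 500.0 t; the stated basis being 500.0 t — deltas are rounding alone).
Batch grand total — Σ batch = 537.9 t; the LOI term Σ batch·LOI equals 37.86 t; as yield: glass ÷ batch → 92.96%.

Revised batch per 500.0 t fused product:
  aluminium hydroxide: 107.7 t
  quartz sand: 335.9 t
  zircon: 94.33 t
Total batch = 537.9 t; LOI loss = 37.86 t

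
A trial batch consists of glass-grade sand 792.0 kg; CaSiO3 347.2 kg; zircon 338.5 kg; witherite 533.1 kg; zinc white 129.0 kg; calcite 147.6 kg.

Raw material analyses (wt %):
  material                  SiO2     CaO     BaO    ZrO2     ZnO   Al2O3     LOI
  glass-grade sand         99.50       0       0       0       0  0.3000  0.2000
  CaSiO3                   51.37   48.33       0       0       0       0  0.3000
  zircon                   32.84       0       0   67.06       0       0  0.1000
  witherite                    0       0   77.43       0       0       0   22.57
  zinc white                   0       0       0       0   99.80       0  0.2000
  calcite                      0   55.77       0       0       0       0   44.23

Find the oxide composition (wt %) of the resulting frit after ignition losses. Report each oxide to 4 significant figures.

Glass mass = 2099 kg (batch 2287 − LOI 188.8).
Composition: SiO2 51.35%, CaO 11.92%, BaO 19.67%, ZrO2 10.82%, ZnO 6.135%, Al2O3 0.1132%

Every computation keeps full float precision throughout; working values are printed, with 4-significant-figure rounding, as written. Every reported result is rounded exactly once; derived quantities, including yield, LOI, the totals, the six compositions, net glass mass, are re-derived from the weighed amounts on 2099 kg of glass at full precision, exactly as printed in problem or answer.
Oxide-by-oxide delivered mass:
  SiO2: 792.0·0.9950 + 347.2·0.5137 + 338.5·0.3284 = 1078 kg
  CaO: 347.2·0.4833 + 147.6·0.5577 = 250.1 kg
  BaO: 533.1·0.7743 = 412.8 kg
  ZrO2: 338.5·0.6706 = 227.0 kg
  ZnO: 129.0·0.9980 = 128.7 kg
  Al2O3: 792.0·0.003000 = 2.376 kg
LOI: 792.0·0.002000 + 347.2·0.003000 + 338.5·0.001000 + 533.1·0.2257 + 129.0·0.002000 + 147.6·0.4423 = 188.8 kg
Glass mass = batch − LOI = 2287 − 188.8 = 2099 kg (consistent with Σ oxide mass)
oxide / glass × 100 gives the wt %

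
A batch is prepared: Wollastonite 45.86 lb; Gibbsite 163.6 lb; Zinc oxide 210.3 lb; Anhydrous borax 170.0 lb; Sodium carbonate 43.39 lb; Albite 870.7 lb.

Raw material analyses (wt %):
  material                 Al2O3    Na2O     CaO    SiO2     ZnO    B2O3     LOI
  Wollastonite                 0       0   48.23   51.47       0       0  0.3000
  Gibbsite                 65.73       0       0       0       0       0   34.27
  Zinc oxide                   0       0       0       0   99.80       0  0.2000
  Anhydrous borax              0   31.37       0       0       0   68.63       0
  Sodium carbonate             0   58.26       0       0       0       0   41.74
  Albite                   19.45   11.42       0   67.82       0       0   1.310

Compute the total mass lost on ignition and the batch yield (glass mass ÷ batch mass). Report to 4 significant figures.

LOI loss = 86.14 lb; glass = 1418 lb; yield = 94.27%

All arithmetic runs at full precision through the solve — intermediates are displayed rounded off to 4 significant figures across the worked steps; every reported value is rounded just once. All derived quantities, including LOI, glass mass, six oxide percentages, totals, the yield, are rebuilt from the weighed amounts per 1418 lb of glass in full precision as written in problem or answer.
Each material's LOI contribution:
  Wollastonite: 45.86 × 0.003000 = 0.1376 lb
  Gibbsite: 163.6 × 0.3427 = 56.07 lb
  Zinc oxide: 210.3 × 0.002000 = 0.4206 lb
  Anhydrous borax: 170.0 × 0 = 0 lb
  Sodium carbonate: 43.39 × 0.4174 = 18.11 lb
  Albite: 870.7 × 0.01310 = 11.41 lb
Total LOI = 86.14 lb
Glass = batch − LOI = 1504 − 86.14 = 1418 lb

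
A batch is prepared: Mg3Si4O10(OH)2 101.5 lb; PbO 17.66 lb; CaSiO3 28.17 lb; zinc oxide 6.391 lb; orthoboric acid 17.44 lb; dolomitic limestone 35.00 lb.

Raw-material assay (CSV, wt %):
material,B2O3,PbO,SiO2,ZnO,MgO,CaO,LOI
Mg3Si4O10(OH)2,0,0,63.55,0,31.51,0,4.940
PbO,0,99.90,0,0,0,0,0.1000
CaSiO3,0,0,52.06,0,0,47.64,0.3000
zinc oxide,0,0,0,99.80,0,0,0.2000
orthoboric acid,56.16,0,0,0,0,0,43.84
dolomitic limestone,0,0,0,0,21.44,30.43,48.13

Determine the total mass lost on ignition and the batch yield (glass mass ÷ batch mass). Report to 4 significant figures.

Rounding to 4 significant digits applies to every mid-chain value as displayed. Each numeric step holds full precision from first step to last — a single rounding finalizes each reported figure; the derived quantities, which include totals, the yield, net glass mass, the six compositions, ignition loss, are re-derived at full precision, as quoted within the problem or the answer, using the weight values at 176.5 lb of glass.
Loss on ignition, line by line:
  Mg3Si4O10(OH)2: 101.5 × 0.04940 = 5.014 lb
  PbO: 17.66 × 0.001000 = 0.01766 lb
  CaSiO3: 28.17 × 0.003000 = 0.08451 lb
  zinc oxide: 6.391 × 0.002000 = 0.01278 lb
  orthoboric acid: 17.44 × 0.4384 = 7.646 lb
  dolomitic limestone: 35.00 × 0.4813 = 16.85 lb
Total LOI = 29.62 lb
Glass = batch − LOI = 206.2 − 29.62 = 176.5 lb

LOI loss = 29.62 lb; glass = 176.5 lb; yield = 85.63%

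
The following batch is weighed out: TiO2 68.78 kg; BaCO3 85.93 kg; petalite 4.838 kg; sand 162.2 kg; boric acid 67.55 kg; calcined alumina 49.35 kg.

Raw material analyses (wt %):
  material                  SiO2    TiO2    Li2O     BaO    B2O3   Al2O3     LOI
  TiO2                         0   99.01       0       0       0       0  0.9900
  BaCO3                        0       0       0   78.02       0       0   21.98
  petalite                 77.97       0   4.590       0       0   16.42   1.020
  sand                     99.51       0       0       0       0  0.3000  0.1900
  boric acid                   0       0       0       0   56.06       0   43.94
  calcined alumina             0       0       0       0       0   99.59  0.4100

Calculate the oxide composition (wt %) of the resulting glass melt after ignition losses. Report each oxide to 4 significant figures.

Working values are printed (rounded to 4 significant digits) alongside each step; the working math maintains exact precision from start to finish; a single rounding produces each reported figure. Derived quantities are computed starting from the weights for 388.8 kg of glass at full float precision (the six compositions, yield, ignition loss, glass mass, totals) precisely as stated by the problem or the answer.
What the batch supplies per oxide:
  SiO2: 4.838·0.7797 + 162.2·0.9951 = 165.2 kg
  TiO2: 68.78·0.9901 = 68.10 kg
  Li2O: 4.838·0.04590 = 0.2221 kg
  BaO: 85.93·0.7802 = 67.04 kg
  B2O3: 67.55·0.5606 = 37.87 kg
  Al2O3: 4.838·0.1642 + 162.2·0.003000 + 49.35·0.9959 = 50.43 kg
LOI: 68.78·0.009900 + 85.93·0.2198 + 4.838·0.01020 + 162.2·0.001900 + 67.55·0.4394 + 49.35·0.004100 = 49.81 kg
Resulting glass, batch − LOI: 438.6 − 49.81 = 388.8 kg (equal to the oxide-mass sum)
percent share: oxide ÷ glass, ×100

Glass mass = 388.8 kg (batch 438.6 − LOI 49.81).
Composition: SiO2 42.48%, TiO2 17.51%, Li2O 0.05711%, BaO 17.24%, B2O3 9.739%, Al2O3 12.97%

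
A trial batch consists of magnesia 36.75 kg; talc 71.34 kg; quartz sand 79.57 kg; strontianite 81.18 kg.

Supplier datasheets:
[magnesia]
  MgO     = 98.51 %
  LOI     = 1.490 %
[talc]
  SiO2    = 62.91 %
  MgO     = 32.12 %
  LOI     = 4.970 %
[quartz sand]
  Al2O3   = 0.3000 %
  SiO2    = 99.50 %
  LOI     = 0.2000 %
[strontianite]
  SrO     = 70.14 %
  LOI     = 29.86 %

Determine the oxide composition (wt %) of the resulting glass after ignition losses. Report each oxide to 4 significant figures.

Glass mass = 240.3 kg (batch 268.8 − LOI 28.49).
Composition: Al2O3 0.09932%, SiO2 51.61%, SrO 23.69%, MgO 24.60%

Intermediates are shown with 4-significant-figure rounding at each printed step — all internal work maintains full precision end to end — every reported figure sees exactly one rounding — the derived quantities are rebuilt in full float precision (yield, the totals, LOI, the four compositions, glass mass) from the weighed amounts on 240.3 kg of glass, exactly as shown in the question or the answer.
Oxide masses out of the charge:
  Al2O3: 79.57·0.003000 = 0.2387 kg
  SiO2: 71.34·0.6291 + 79.57·0.9950 = 124.1 kg
  SrO: 81.18·0.7014 = 56.94 kg
  MgO: 36.75·0.9851 + 71.34·0.3212 = 59.12 kg
LOI: 36.75·0.01490 + 71.34·0.04970 + 79.57·0.002000 + 81.18·0.2986 = 28.49 kg
Resulting glass, batch − LOI: 268.8 − 28.49 = 240.3 kg (equal to the oxide-mass sum)
each oxide over glass, ×100, is wt %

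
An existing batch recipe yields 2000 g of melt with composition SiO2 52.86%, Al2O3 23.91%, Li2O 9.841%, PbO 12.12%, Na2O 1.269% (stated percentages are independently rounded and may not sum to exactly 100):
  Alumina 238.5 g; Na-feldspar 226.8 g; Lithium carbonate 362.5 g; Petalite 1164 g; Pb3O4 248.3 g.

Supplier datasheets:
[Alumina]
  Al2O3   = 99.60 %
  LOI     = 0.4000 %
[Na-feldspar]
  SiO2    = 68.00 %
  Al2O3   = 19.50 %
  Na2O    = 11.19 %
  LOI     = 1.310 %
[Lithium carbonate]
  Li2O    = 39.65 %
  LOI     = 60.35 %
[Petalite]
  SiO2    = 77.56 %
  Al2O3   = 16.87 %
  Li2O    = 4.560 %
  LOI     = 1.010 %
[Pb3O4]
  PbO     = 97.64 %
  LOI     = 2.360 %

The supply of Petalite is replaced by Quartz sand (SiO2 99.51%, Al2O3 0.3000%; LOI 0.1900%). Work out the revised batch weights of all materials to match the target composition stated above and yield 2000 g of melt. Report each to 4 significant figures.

Revised batch per 2000 g melt:
  Alumina: 433.0 g
  Na-feldspar: 226.8 g
  Lithium carbonate: 496.4 g
  Quartz sand: 907.4 g
  Pb3O4: 248.3 g
Total batch = 2312 g; LOI loss = 311.9 g

Full precision is kept from first step to last. Intermediates are shown rounded to 4 significant figures as written — a single rounding completes every reported number; derived quantities are recomputed starting from the weights at 2000 g of glass in exact precision (the yield, five oxide percentages, glass mass, the totals, ignition loss), precisely as stated by either problem or answer.
Oxide mass targets, per 2000 g melt:
  SiO2: 52.86% × 2000 = 1057 g
  Al2O3: 23.91% × 2000 = 478.2 g
  Li2O: 9.841% × 2000 = 196.8 g
  PbO: 12.12% × 2000 = 242.4 g
  Na2O: 1.269% × 2000 = 25.38 g
Verifying the oxide balance applying the batch weights above, versus the basis set out (summed amounts equal target values exact up to rounding of places):
  SiO2: 226.8·0.6800 + 907.4·0.9951 = 1057 g (target 1057 g)
  Al2O3: 433.0·0.9960 + 226.8·0.1950 + 907.4·0.003000 = 478.2 g (target 478.2 g)
  Li2O: 496.4·0.3965 = 196.8 g (target 196.8 g)
  PbO: 248.3·0.9764 = 242.4 g (target 242.4 g)
  Na2O: 226.8·0.1119 = 25.38 g (target 25.38 g)
Glass-mass bookkeeping: batch Σ − ignition loss = 2000 g (summing oxide targets gives 2000 g; against the stated basis, 2000 g — gaps are rounding artifacts).
Total batch = Σ batch = 2312 g; Σ batch·LOI gives LOI loss = 311.9 g; as yield: glass ÷ batch → 86.51%.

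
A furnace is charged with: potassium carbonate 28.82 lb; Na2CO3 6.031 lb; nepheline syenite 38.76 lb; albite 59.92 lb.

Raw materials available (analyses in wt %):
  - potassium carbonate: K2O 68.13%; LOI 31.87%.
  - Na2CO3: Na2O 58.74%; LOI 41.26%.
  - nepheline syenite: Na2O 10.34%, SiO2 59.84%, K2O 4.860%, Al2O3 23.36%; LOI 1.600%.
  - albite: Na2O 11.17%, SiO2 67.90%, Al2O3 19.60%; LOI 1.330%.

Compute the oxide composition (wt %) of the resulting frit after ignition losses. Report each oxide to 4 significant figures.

Glass mass = 120.4 lb (batch 133.5 − LOI 13.09).
Composition: Na2O 11.83%, SiO2 53.04%, K2O 17.87%, Al2O3 17.27%

Mid-chain values are printed with 4-significant-figure rounding on the page. The working math maintains full float precision from first step to last — every reported number takes exactly one rounding. All derived quantities (ignition loss, totals, the yield, net glass mass, the four compositions) are computed at full precision from the batch weights per 120.4 lb of glass, as written in either problem or answer.
Oxide masses out of the charge:
  Na2O: 6.031·0.5874 + 38.76·0.1034 + 59.92·0.1117 = 14.24 lb
  SiO2: 38.76·0.5984 + 59.92·0.6790 = 63.88 lb
  K2O: 28.82·0.6813 + 38.76·0.04860 = 21.52 lb
  Al2O3: 38.76·0.2336 + 59.92·0.1960 = 20.80 lb
LOI: 28.82·0.3187 + 6.031·0.4126 + 38.76·0.01600 + 59.92·0.01330 = 13.09 lb
Glass mass = batch − LOI = 133.5 − 13.09 = 120.4 lb (= Σ oxide masses)
wt % = 100 × oxide mass / glass mass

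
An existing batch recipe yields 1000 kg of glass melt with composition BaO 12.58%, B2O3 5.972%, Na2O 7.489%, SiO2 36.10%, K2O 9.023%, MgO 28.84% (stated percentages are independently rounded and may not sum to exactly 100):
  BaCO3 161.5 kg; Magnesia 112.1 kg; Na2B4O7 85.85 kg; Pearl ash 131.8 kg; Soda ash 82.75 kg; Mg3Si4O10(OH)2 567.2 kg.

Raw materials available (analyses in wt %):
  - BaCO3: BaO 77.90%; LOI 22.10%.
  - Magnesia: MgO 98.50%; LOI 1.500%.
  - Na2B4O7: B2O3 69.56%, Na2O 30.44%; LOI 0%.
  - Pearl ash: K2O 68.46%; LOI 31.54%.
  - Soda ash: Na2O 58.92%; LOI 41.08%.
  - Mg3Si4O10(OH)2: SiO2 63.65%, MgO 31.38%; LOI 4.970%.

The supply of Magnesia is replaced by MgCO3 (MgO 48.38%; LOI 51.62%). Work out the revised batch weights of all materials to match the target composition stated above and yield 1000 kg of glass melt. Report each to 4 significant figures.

Mid-chain values are shown (rounded to 4 significant figures) across the worked steps. Full precision is carried from first step to last; every reported value is rounded once only — the derived quantities are carried at full precision (the totals, the six compositions, the yield, glass mass, ignition loss) from the weighed amounts per 1000 kg of glass as they appear in question or answer.
Oxide-by-oxide targets in 1000 kg glass melt:
  BaO: 12.58% × 1000 = 125.8 kg
  B2O3: 5.972% × 1000 = 59.72 kg
  Na2O: 7.489% × 1000 = 74.89 kg
  SiO2: 36.10% × 1000 = 361.0 kg
  K2O: 9.023% × 1000 = 90.23 kg
  MgO: 28.84% × 1000 = 288.4 kg
Mass-balance tally per oxide given the weights on record, at the basis given (every target is met by its sum up to rounding of the answer):
  BaO: 161.5·0.7790 = 125.8 kg (target 125.8 kg)
  B2O3: 85.85·0.6956 = 59.72 kg (target 59.72 kg)
  Na2O: 85.85·0.3044 + 82.75·0.5892 = 74.89 kg (target 74.89 kg)
  SiO2: 567.2·0.6365 = 361.0 kg (target 361.0 kg)
  K2O: 131.8·0.6846 = 90.23 kg (target 90.23 kg)
  MgO: 228.2·0.4838 + 567.2·0.3138 = 288.4 kg (target 288.4 kg)
Glass-mass bookkeeping: total charge less LOI = 1000 kg (per-oxide target masses sum to 1000 kg; versus the stated basis of 1000 kg — any gap is answer rounding).
Total batch = Σ batch = 1257 kg; LOI removed, Σ of batch·LOI: 257.2 kg; glass ÷ batch gives a yield of 79.54%.

Revised batch per 1000 kg glass melt:
  BaCO3: 161.5 kg
  MgCO3: 228.2 kg
  Na2B4O7: 85.85 kg
  Pearl ash: 131.8 kg
  Soda ash: 82.75 kg
  Mg3Si4O10(OH)2: 567.2 kg
Total batch = 1257 kg; LOI loss = 257.2 kg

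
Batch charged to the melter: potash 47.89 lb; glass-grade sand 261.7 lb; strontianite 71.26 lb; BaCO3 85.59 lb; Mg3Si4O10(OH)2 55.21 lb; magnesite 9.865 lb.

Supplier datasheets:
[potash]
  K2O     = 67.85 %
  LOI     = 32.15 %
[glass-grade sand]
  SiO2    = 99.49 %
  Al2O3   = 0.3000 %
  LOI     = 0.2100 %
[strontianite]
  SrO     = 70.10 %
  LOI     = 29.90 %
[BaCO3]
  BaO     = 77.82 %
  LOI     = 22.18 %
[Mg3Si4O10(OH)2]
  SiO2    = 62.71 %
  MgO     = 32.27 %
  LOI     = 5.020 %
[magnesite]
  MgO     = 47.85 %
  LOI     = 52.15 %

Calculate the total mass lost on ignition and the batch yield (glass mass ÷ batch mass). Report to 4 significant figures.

LOI loss = 64.15 lb; glass = 467.4 lb; yield = 87.93%

The whole derivation maintains full precision at every stage. The intermediate values are shown (rounded to four significant digits) in the working; each reported value receives exactly one rounding; derived quantities, including ignition loss, totals, six oxide percentages, glass mass, the yield, are rebuilt starting from the weights per 467.4 lb of glass in exact precision as they appear in the problem or answer text.
Loss on ignition, line by line:
  potash: 47.89 × 0.3215 = 15.40 lb
  glass-grade sand: 261.7 × 0.002100 = 0.5496 lb
  strontianite: 71.26 × 0.2990 = 21.31 lb
  BaCO3: 85.59 × 0.2218 = 18.98 lb
  Mg3Si4O10(OH)2: 55.21 × 0.05020 = 2.772 lb
  magnesite: 9.865 × 0.5215 = 5.145 lb
Total LOI = 64.15 lb
Glass = batch − LOI = 531.5 − 64.15 = 467.4 lb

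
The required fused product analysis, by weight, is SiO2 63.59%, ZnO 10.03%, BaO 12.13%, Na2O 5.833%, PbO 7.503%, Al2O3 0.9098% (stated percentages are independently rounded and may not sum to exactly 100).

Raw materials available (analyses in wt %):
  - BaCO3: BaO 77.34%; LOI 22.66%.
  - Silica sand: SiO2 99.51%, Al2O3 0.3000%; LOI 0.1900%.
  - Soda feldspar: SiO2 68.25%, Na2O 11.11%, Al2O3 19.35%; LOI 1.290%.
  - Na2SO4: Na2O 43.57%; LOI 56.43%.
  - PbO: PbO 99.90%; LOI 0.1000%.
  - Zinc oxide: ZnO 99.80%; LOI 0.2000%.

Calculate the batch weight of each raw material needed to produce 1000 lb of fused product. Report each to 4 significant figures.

Batch per 1000 lb fused product:
  BaCO3: 156.8 lb
  Silica sand: 613.3 lb
  Soda feldspar: 37.51 lb
  Na2SO4: 124.3 lb
  PbO: 75.11 lb
  Zinc oxide: 100.5 lb
Total batch = 1108 lb; LOI loss = 107.6 lb; yield = 90.28%

Each numeric step holds full float precision in every operation. In-progress results are printed rounded to 4 significant figures in the working; every reported number is rounded only once; all derived quantities, including yield, the six compositions, totals, net glass mass, LOI, are rebuilt starting from the weights per 1000 lb of glass at full precision as quoted within the problem or answer text.
Target oxide masses per 1000 lb fused product:
  SiO2: 63.59% × 1000 = 635.9 lb
  ZnO: 10.03% × 1000 = 100.3 lb
  BaO: 12.13% × 1000 = 121.3 lb
  Na2O: 5.833% × 1000 = 58.33 lb
  PbO: 7.503% × 1000 = 75.03 lb
  Al2O3: 0.9098% × 1000 = 9.098 lb
Oxide-by-oxide audit applying the batch weights above, for the quoted basis mass (every target is met by its sum inside rounding margins):
  SiO2: 613.3·0.9951 + 37.51·0.6825 = 635.9 lb (target 635.9 lb)
  ZnO: 100.5·0.9980 = 100.3 lb (target 100.3 lb)
  BaO: 156.8·0.7734 = 121.3 lb (target 121.3 lb)
  Na2O: 37.51·0.1111 + 124.3·0.4357 = 58.32 lb (target 58.33 lb)
  PbO: 75.11·0.9990 = 75.03 lb (target 75.03 lb)
  Al2O3: 613.3·0.003000 + 37.51·0.1935 = 9.098 lb (target 9.098 lb)
The glass-mass cross-check: total batch − LOI = 999.9 lb (per-oxide target masses sum to 1000 lb; the stated basis being 1000 lb — rounding explains the deltas).
Summing the batch: Σ batch = 1108 lb; ignition loss, Σ(batch × LOI) = 107.6 lb; as yield: glass ÷ batch → 90.28%.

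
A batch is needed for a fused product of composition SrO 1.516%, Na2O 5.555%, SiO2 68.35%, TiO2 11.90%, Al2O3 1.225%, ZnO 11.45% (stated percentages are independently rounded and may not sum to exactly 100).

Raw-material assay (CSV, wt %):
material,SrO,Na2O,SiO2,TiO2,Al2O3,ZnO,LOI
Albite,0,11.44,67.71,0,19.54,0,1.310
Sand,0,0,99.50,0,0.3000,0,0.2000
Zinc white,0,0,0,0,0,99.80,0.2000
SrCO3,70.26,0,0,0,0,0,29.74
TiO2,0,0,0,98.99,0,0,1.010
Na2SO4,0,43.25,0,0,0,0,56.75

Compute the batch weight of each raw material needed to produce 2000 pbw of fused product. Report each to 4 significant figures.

Working values are shown (rounded to four significant digits) in the working; all arithmetic holds exact precision in every operation — each reported value is rounded exactly once; all derived quantities, including LOI, the yield, totals, glass mass, the six compositions, are recomputed starting from the weights on 2000 pbw of glass in full precision exactly as printed in the question or the answer.
Oxide mass targets, per 2000 pbw fused product:
  SrO: 1.516% × 2000 = 30.32 pbw
  Na2O: 5.555% × 2000 = 111.1 pbw
  SiO2: 68.35% × 2000 = 1367 pbw
  TiO2: 11.90% × 2000 = 238.0 pbw
  Al2O3: 1.225% × 2000 = 24.50 pbw
  ZnO: 11.45% × 2000 = 229.0 pbw
Per-oxide balance check using the reported weights, against the basis in use (each sum matches its target mass modulo rounding of the values):
  SrO: 43.15·0.7026 = 30.32 pbw (target 30.32 pbw)
  Na2O: 105.4·0.1144 + 229.0·0.4325 = 111.1 pbw (target 111.1 pbw)
  SiO2: 105.4·0.6771 + 1302·0.9950 = 1367 pbw (target 1367 pbw)
  TiO2: 240.4·0.9899 = 238.0 pbw (target 238.0 pbw)
  Al2O3: 105.4·0.1954 + 1302·0.003000 = 24.50 pbw (target 24.50 pbw)
  ZnO: 229.5·0.9980 = 229.0 pbw (target 229.0 pbw)
Mass balance on the glass: whole batch net of LOI = 2000 pbw (oxide target masses add up to 2000 pbw; against the stated basis, 2000 pbw — differing by rounding only).
Batch grand total — Σ batch = 2149 pbw; LOI loss = Σ batch·LOI = 149.7 pbw; as yield: glass ÷ batch → 93.04%.

Batch per 2000 pbw fused product:
  Albite: 105.4 pbw
  Sand: 1302 pbw
  Zinc white: 229.5 pbw
  SrCO3: 43.15 pbw
  TiO2: 240.4 pbw
  Na2SO4: 229.0 pbw
Total batch = 2149 pbw; LOI loss = 149.7 pbw; yield = 93.04%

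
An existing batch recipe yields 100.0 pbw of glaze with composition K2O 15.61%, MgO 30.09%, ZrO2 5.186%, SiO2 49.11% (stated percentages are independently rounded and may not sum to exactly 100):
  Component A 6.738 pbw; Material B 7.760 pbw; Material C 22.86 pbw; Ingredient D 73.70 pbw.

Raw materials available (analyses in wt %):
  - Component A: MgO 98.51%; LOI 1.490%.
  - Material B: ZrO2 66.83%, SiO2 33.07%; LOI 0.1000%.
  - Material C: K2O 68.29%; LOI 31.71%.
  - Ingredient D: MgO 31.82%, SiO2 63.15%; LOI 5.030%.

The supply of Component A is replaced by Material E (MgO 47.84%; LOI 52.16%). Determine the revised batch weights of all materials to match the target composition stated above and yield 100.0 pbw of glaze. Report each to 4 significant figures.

All arithmetic keeps full float precision through every step — the intermediate values are printed rounded to 4 significant figures as written — a single rounding completes each reported number — derived quantities, which include yield, ignition loss, the four compositions, the totals, net glass mass, are computed at full float precision, exactly as printed in the question or the answer, starting from the weights at 100.0 pbw of glass.
Oxide-by-oxide targets in 100.0 pbw glaze:
  K2O: 15.61% × 100.0 = 15.61 pbw
  MgO: 30.09% × 100.0 = 30.09 pbw
  ZrO2: 5.186% × 100.0 = 5.186 pbw
  SiO2: 49.11% × 100.0 = 49.11 pbw
Balance tally, oxide-wise, per the reported batch figures, on the stated basis (summed amounts equal target values modulo rounding of the values):
  K2O: 22.86·0.6829 = 15.61 pbw (target 15.61 pbw)
  MgO: 13.87·0.4784 + 73.70·0.3182 = 30.09 pbw (target 30.09 pbw)
  ZrO2: 7.760·0.6683 = 5.186 pbw (target 5.186 pbw)
  SiO2: 7.760·0.3307 + 73.70·0.6315 = 49.11 pbw (target 49.11 pbw)
Consistency of the glass mass: whole batch net of LOI = 99.99 pbw (oxide target masses add up to 100.0 pbw; the stated basis being 100.0 pbw — rounding explains the deltas).
Summing the batch: Σ batch = 118.2 pbw; LOI loss = Σ batch·LOI = 18.20 pbw; yield = glass ÷ total batch = 84.60%.

Revised batch per 100.0 pbw glaze:
  Material E: 13.87 pbw
  Material B: 7.760 pbw
  Material C: 22.86 pbw
  Ingredient D: 73.70 pbw
Total batch = 118.2 pbw; LOI loss = 18.20 pbw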